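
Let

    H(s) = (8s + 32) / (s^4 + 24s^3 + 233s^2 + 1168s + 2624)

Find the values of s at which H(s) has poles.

s = -8, -4 ± 5j, -8

The poles are the roots of the denominator s^4 + 24s^3 + 233s^2 + 1168s + 2624 = 0.
Trying s = -8: the polynomial evaluates to 0, so (s + 8) is a factor.
Dividing out leaves s^3 + 16s^2 + 105s + 328 = 0.
This factors further as (s^2 + 8s + 41)(s + 8) = 0.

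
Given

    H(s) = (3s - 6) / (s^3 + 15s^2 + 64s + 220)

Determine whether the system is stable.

stable

The denominator s^3 + 15s^2 + 64s + 220 factors as (s^2 + 4s + 20)(s + 11), giving poles at s = -2 + 4j, -2 - 4j, -11.
Since all poles lie strictly in the left half-plane, the system is stable.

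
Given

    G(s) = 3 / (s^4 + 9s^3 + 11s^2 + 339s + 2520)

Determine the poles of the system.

The poles are the roots of the denominator s^4 + 9s^3 + 11s^2 + 339s + 2520 = 0.
Trying s = -7: the polynomial evaluates to 0, so (s + 7) is a factor.
Dividing out leaves s^3 + 2s^2 - 3s + 360 = 0.
This factors further as (s^2 - 6s + 45)(s + 8) = 0.

s = -7, 3 ± 6j, -8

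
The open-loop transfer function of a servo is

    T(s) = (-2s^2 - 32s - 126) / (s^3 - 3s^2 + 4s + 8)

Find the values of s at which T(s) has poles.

The poles are the roots of the denominator s^3 - 3s^2 + 4s + 8 = 0.
Trying s = -1: the polynomial evaluates to 0, so (s + 1) is a factor.
Dividing out leaves s^2 - 4s + 8 = 0.
The quadratic formula then gives s = 2 ± 2j.

s = 2 + 2j, 2 - 2j, -1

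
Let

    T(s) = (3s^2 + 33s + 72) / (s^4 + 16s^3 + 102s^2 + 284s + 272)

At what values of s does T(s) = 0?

s = -8, -3

Set the numerator to zero: 3s^2 + 33s + 72 = 0, i.e. 3·(s^2 + 11s + 24) = 0.
Factoring: (s + 8)(s + 3) = 0.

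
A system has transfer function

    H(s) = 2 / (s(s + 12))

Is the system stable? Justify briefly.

marginally stable

The poles can be read from the denominator factors: s = 0, -12.
Since the simple pole(s) at s = 0 lie on the jω-axis with none in the right half-plane, the system is marginally stable.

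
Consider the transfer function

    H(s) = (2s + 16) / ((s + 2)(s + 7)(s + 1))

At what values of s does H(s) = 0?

Set the numerator to zero: 2s + 16 = 0, i.e. 2·(s + 8) = 0.
So s = -8.

s = -8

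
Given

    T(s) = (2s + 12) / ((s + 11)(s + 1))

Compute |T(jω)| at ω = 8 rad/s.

|T(j8)| ≈ 0.1824

Substitute s = j8: numerator = 12 + j16, denominator = -53 + j96.
|T(j8)| = |12 + j16| / |-53 + j96| = 20 / 109.66 ≈ 0.1824.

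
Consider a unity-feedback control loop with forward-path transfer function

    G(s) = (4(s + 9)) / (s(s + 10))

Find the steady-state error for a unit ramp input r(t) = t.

G(s) has one pole at the origin.
This is a Type 1 system. Kv = lim_{s→0} s·G(s) = 36/10 = 18/5.
e_ss = 1/Kv = 1/(18/5) = 5/18 ≈ 0.2778.

e_ss = 0.2778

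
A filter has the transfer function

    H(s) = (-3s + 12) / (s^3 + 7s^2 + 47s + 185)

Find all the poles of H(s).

The poles are the roots of the denominator s^3 + 7s^2 + 47s + 185 = 0.
Trying s = -5: the polynomial evaluates to 0, so (s + 5) is a factor.
Dividing out leaves s^2 + 2s + 37 = 0.
The quadratic formula then gives s = -1 ± 6j.

s = -1 + 6j, -1 - 6j, -5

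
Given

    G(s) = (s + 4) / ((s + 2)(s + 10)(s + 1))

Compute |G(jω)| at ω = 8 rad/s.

|G(j8)| ≈ 0.01051

Substitute s = j8: numerator = 4 + j8, denominator = -812 - j256.
|G(j8)| = |4 + j8| / |-812 - j256| = 8.9443 / 851.40 ≈ 0.01051.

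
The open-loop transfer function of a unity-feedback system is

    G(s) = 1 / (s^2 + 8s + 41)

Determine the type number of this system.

The denominator has no factor of s at the origin — no free integrator — so this is a Type 0 system.

Type 0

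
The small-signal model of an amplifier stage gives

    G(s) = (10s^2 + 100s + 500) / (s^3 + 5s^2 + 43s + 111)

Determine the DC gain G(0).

Set s = 0: G(0) = (500) / (111) = 500/111.

G(0) = 500/111 ≈ 4.505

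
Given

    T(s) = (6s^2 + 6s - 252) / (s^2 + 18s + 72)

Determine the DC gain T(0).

Set s = 0: T(0) = (-252) / (72) = -7/2.

T(0) = -7/2 ≈ -3.500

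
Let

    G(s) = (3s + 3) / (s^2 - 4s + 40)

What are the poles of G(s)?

s = 2 ± 6j

The poles are the roots of the denominator s^2 - 4s + 40 = 0.
Using the quadratic formula: s = (4 ± √(-144))/2 = 2 ± 6j.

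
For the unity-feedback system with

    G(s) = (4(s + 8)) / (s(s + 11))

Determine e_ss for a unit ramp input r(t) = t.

G(s) has one pole at the origin.
This is a Type 1 system. Kv = lim_{s→0} s·G(s) = 32/11.
e_ss = 1/Kv = 1/(32/11) = 11/32 ≈ 0.3438.

e_ss = 0.3438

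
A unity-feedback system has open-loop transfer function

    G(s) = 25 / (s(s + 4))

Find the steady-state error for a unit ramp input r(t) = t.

e_ss = 0.1600

G(s) has one pole at the origin.
This is a Type 1 system. Kv = lim_{s→0} s·G(s) = 25/4.
e_ss = 1/Kv = 1/(25/4) = 4/25 ≈ 0.1600.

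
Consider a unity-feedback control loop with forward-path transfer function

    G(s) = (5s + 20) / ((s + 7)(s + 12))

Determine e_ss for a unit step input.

e_ss = 0.8077

G(s) has no poles at the origin.
This is a Type 0 system. Kp = lim_{s→0} G(s) = 20/84 = 5/21.
e_ss = 1/(1 + Kp) = 1/(1 + 5/21) = 21/26 ≈ 0.8077.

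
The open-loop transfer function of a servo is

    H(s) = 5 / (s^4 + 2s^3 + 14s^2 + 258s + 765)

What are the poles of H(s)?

The poles are the roots of the denominator s^4 + 2s^3 + 14s^2 + 258s + 765 = 0.
No real roots exist; factor into two real quadratics: (s^2 - 6s + 45)(s^2 + 8s + 17) = 0.
Each quadratic gives a conjugate pair via the quadratic formula.

s = 3 + 6j, 3 - 6j, -4 + j, -4 - j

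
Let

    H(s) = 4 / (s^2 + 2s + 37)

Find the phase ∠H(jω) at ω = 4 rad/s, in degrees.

At s = j4: numerator = 4, denominator = 21 + j8.
∠H = ∠num − ∠den = 0° − (20.854°) = -20.85°.

∠H(j4) ≈ -20.85°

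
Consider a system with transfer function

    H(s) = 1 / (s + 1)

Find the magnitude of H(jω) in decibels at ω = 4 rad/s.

Substitute s = j4: numerator = 1, denominator = 1 + j4.
|H(j4)| = |1| / |1 + j4| = 1 / 4.1231 ≈ 0.2425.
In decibels: 20·log₁₀(0.2425) ≈ -12.3 dB.

|H(j4)|_dB ≈ -12.3 dB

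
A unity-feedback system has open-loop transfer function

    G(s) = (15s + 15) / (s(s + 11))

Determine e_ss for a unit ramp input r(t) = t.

G(s) has one pole at the origin.
This is a Type 1 system. Kv = lim_{s→0} s·G(s) = 15/11.
e_ss = 1/Kv = 1/(15/11) = 11/15 ≈ 0.7333.

e_ss = 0.7333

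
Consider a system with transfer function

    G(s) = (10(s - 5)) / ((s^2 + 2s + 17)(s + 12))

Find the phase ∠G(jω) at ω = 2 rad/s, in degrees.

At s = j2: numerator = -50 + j20, denominator = 148 + j74.
∠G = ∠num − ∠den = 158.20° − (26.565°) = 131.6°.

∠G(j2) ≈ 131.6°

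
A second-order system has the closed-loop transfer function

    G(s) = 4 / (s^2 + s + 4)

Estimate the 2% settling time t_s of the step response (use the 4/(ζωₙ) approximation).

t_s ≈ 8 s

Comparing s^2 + s + 4 to s^2 + 2ζωₙs + ωₙ²: ωₙ = 2 rad/s and ζ = 1/(2·2) = 0.25.
ζωₙ = 1/2 = 0.5, so t_s ≈ 4/(ζωₙ) = 4/0.5 = 8 s.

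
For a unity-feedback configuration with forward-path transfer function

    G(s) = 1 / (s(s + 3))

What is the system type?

The denominator has 1 factor of s at the origin (free integrator), so this is a Type 1 system.

Type 1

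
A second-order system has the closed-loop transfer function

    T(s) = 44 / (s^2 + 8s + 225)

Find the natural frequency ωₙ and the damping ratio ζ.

Compare the denominator to the standard form s^2 + 2ζωₙs + ωₙ².
ωₙ² = 225, so ωₙ = 15 rad/s.
2ζωₙ = 8, so ζ = 8/(2·15) ≈ 0.2667.
With ζ = 0.2667 the response is underdamped.

ωₙ = 15 rad/s, ζ ≈ 0.2667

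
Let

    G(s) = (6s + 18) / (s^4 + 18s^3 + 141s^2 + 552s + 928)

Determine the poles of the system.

s = -4 + 4j, -4 - 4j, -5 + 2j, -5 - 2j

The poles are the roots of the denominator s^4 + 18s^3 + 141s^2 + 552s + 928 = 0.
No real roots exist; factor into two real quadratics: (s^2 + 8s + 32)(s^2 + 10s + 29) = 0.
Each quadratic gives a conjugate pair via the quadratic formula.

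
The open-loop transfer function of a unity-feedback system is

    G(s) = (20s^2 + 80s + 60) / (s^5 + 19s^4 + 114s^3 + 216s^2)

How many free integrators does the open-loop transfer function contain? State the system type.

Factor s from the denominator: s^5 + 19s^4 + 114s^3 + 216s^2 = s^2·(s^3 + 19s^2 + 114s + 216).
There are 2 poles at the origin, so the system is Type 2.

Type 2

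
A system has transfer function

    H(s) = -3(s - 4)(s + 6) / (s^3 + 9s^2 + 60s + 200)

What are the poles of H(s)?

The poles are the roots of the denominator s^3 + 9s^2 + 60s + 200 = 0.
Trying s = -5: the polynomial evaluates to 0, so (s + 5) is a factor.
Dividing out leaves s^2 + 4s + 40 = 0.
The quadratic formula then gives s = -2 ± 6j.

s = -2 + 6j, -2 - 6j, -5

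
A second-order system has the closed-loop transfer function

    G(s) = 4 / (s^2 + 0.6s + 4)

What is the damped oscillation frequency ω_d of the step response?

Comparing s^2 + 0.6s + 4 to s^2 + 2ζωₙs + ωₙ²: ωₙ = 2 rad/s and ζ = 0.6/(2·2) = 0.15.
ζωₙ = 0.6/2 = 0.3, so ω_d = ωₙ√(1−ζ²) = √(ωₙ² − (ζωₙ)²) = √(4 − 0.3²) = √3.91 ≈ 1.977 rad/s.

ω_d ≈ 1.977 rad/s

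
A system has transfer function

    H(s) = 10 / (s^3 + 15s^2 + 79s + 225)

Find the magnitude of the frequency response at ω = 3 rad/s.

Substitute s = j3: numerator = 10, denominator = 90 + j210.
|H(j3)| = |10| / |90 + j210| = 10 / 228.47 ≈ 0.04377.

|H(j3)| ≈ 0.04377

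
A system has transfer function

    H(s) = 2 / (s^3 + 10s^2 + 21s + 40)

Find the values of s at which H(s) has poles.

The poles are the roots of the denominator s^3 + 10s^2 + 21s + 40 = 0.
Trying s = -8: the polynomial evaluates to 0, so (s + 8) is a factor.
Dividing out leaves s^2 + 2s + 5 = 0.
The quadratic formula then gives s = -1 ± 2j.

s = -1 ± 2j, -8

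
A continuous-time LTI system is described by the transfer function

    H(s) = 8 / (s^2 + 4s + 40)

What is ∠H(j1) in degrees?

∠H(j1) ≈ -5.856°

At s = j1: numerator = 8, denominator = 39 + j4.
∠H = ∠num − ∠den = 0° − (5.8560°) = -5.856°.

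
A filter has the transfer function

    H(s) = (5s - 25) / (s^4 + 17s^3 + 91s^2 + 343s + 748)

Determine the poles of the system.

The poles are the roots of the denominator s^4 + 17s^3 + 91s^2 + 343s + 748 = 0.
Trying s = -11: the polynomial evaluates to 0, so (s + 11) is a factor.
Dividing out leaves s^3 + 6s^2 + 25s + 68 = 0.
This factors further as (s^2 + 2s + 17)(s + 4) = 0.

s = -1 + 4j, -1 - 4j, -11, -4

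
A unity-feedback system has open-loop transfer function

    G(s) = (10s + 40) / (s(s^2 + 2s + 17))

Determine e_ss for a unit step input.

e_ss = 0

G(s) has one pole at the origin.
This is a Type 1 system; for a step input the steady-state error is zero.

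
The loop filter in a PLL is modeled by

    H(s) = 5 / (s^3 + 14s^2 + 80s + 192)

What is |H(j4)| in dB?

|H(j4)|_dB ≈ -34.3 dB

Substitute s = j4: numerator = 5, denominator = -32 + j256.
|H(j4)| = |5| / |-32 + j256| = 5 / 257.99 ≈ 0.01938.
In decibels: 20·log₁₀(0.01938) ≈ -34.3 dB.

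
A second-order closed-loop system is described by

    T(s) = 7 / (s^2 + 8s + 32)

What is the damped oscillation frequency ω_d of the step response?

ω_d = 4 rad/s

Comparing s^2 + 8s + 32 to s^2 + 2ζωₙs + ωₙ²: ωₙ = √32 ≈ 5.657 rad/s and ζ = 8/(2·√32) ≈ 0.7071.
ζωₙ = 8/2 = 4, so ω_d = ωₙ√(1−ζ²) = √(ωₙ² − (ζωₙ)²) = √(32 − 4²) = √16 = 4 rad/s.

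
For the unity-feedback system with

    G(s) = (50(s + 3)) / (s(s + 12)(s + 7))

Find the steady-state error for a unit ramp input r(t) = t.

e_ss = 0.5600

G(s) has one pole at the origin.
This is a Type 1 system. Kv = lim_{s→0} s·G(s) = 150/84 = 25/14.
e_ss = 1/Kv = 1/(25/14) = 14/25 ≈ 0.5600.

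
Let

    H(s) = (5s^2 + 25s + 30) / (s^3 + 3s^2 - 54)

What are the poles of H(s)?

s = -3 + 3j, -3 - 3j, 3

The poles are the roots of the denominator s^3 + 3s^2 - 54 = 0.
Trying s = 3: the polynomial evaluates to 0, so (s - 3) is a factor.
Dividing out leaves s^2 + 6s + 18 = 0.
The quadratic formula then gives s = -3 ± 3j.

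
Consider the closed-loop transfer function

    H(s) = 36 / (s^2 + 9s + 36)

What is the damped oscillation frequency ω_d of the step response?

ω_d ≈ 3.969 rad/s

Comparing s^2 + 9s + 36 to s^2 + 2ζωₙs + ωₙ²: ωₙ = 6 rad/s and ζ = 9/(2·6) = 0.75.
ζωₙ = 9/2 = 4.5, so ω_d = ωₙ√(1−ζ²) = √(ωₙ² − (ζωₙ)²) = √(36 − 4.5²) = √15.75 ≈ 3.969 rad/s.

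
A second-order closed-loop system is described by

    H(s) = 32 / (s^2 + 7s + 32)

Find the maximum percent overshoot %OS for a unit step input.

%OS ≈ 8.42%

Comparing s^2 + 7s + 32 to s^2 + 2ζωₙs + ωₙ²: ωₙ = √32 ≈ 5.657 rad/s and ζ = 7/(2·√32) ≈ 0.6187.
%OS = 100·exp(−πζ/√(1−ζ²)) = 100·exp(−π·0.6187/√(1−0.6187²)) ≈ 8.42%.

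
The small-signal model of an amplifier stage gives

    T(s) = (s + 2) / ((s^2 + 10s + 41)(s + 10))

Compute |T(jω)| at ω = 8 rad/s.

|T(j8)| ≈ 0.007736

Substitute s = j8: numerator = 2 + j8, denominator = -870 + j616.
|T(j8)| = |2 + j8| / |-870 + j616| = 8.2462 / 1066 ≈ 0.007736.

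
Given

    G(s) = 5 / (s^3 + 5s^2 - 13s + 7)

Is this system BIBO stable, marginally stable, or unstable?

The denominator s^3 + 5s^2 - 13s + 7 factors as (s + 7)(s - 1)^2, giving poles at s = -7, 1, 1.
Since the pole(s) at s = 1, 1 lie in the right half-plane, the system is unstable.

unstable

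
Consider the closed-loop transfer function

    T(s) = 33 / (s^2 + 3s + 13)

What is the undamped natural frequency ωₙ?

Compare the denominator to the standard form s^2 + 2ζωₙs + ωₙ².
ωₙ² = 13, so ωₙ = √13 ≈ 3.606 rad/s.

ωₙ ≈ 3.606 rad/s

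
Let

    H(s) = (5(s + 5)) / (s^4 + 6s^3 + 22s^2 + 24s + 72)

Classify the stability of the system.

marginally stable

The denominator s^4 + 6s^3 + 22s^2 + 24s + 72 factors as (s^2 + 4)(s^2 + 6s + 18), giving poles at s = ±2j, -3 ± 3j.
Since the simple pole(s) at s = 2j, -2j lie on the jω-axis with none in the right half-plane, the system is marginally stable.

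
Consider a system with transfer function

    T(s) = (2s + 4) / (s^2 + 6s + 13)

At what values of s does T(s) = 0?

Set the numerator to zero: 2s + 4 = 0, i.e. 2·(s + 2) = 0.
So s = -2.

s = -2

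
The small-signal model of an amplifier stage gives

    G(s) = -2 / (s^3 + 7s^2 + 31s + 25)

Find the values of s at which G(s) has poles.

s = -3 + 4j, -3 - 4j, -1

The poles are the roots of the denominator s^3 + 7s^2 + 31s + 25 = 0.
Trying s = -1: the polynomial evaluates to 0, so (s + 1) is a factor.
Dividing out leaves s^2 + 6s + 25 = 0.
The quadratic formula then gives s = -3 ± 4j.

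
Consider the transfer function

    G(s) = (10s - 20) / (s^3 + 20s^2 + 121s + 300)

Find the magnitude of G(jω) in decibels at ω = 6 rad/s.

|G(j6)|_dB ≈ -20.4 dB

Substitute s = j6: numerator = -20 + j60, denominator = -420 + j510.
|G(j6)| = |-20 + j60| / |-420 + j510| = 63.246 / 660.68 ≈ 0.09573.
In decibels: 20·log₁₀(0.09573) ≈ -20.4 dB.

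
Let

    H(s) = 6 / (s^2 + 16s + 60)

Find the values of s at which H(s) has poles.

s = -6, -10

The poles are the roots of the denominator s^2 + 16s + 60 = 0.
Factoring: (s + 6)(s + 10) = 0, so s = -6 and s = -10.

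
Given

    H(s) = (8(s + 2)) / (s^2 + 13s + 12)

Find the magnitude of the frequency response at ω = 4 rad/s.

Substitute s = j4: numerator = 16 + j32, denominator = -4 + j52.
|H(j4)| = |16 + j32| / |-4 + j52| = 35.777 / 52.154 ≈ 0.6860.

|H(j4)| ≈ 0.6860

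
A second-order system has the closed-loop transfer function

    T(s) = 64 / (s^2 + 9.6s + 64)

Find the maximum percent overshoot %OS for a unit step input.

%OS ≈ 9.48%

Comparing s^2 + 9.6s + 64 to s^2 + 2ζωₙs + ωₙ²: ωₙ = 8 rad/s and ζ = 9.6/(2·8) = 0.6.
%OS = 100·exp(−πζ/√(1−ζ²)) = 100·exp(−π·0.6/√(1−0.6²)) ≈ 9.48%.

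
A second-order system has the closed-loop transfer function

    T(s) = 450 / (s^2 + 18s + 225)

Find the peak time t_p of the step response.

Comparing s^2 + 18s + 225 to s^2 + 2ζωₙs + ωₙ²: ωₙ = 15 rad/s and ζ = 18/(2·15) = 0.6.
ζωₙ = 18/2 = 9, so ω_d = ωₙ√(1−ζ²) = √(ωₙ² − (ζωₙ)²) = √(225 − 9²) = √144 = 12 rad/s.
t_p = π/ω_d = π/12 ≈ 0.2618 s.

t_p ≈ 0.2618 s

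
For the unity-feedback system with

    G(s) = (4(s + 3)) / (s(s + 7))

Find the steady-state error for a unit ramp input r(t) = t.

G(s) has one pole at the origin.
This is a Type 1 system. Kv = lim_{s→0} s·G(s) = 12/7.
e_ss = 1/Kv = 1/(12/7) = 7/12 ≈ 0.5833.

e_ss = 0.5833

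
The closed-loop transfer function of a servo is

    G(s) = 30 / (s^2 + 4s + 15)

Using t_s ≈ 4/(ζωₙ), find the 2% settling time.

t_s ≈ 2 s

Comparing s^2 + 4s + 15 to s^2 + 2ζωₙs + ωₙ²: ωₙ = √15 ≈ 3.873 rad/s and ζ = 4/(2·√15) ≈ 0.5164.
ζωₙ = 4/2 = 2, so t_s ≈ 4/(ζωₙ) = 4/2 = 2 s.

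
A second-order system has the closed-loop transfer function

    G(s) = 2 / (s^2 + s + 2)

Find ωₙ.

Compare the denominator to the standard form s^2 + 2ζωₙs + ωₙ².
ωₙ² = 2, so ωₙ = √2 ≈ 1.414 rad/s.

ωₙ ≈ 1.414 rad/s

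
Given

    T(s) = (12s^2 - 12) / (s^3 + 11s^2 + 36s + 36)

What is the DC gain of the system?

T(0) = -1/3 ≈ -0.3333

Set s = 0: T(0) = (-12) / (36) = -1/3.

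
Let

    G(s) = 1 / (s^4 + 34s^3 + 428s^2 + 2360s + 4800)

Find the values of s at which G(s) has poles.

s = -10, -10, -6, -8

The poles are the roots of the denominator s^4 + 34s^3 + 428s^2 + 2360s + 4800 = 0.
Trying s = -10: the polynomial evaluates to 0, so (s + 10) is a factor.
Dividing out leaves s^3 + 24s^2 + 188s + 480 = 0.
This factors further as (s + 10)(s + 6)(s + 8) = 0.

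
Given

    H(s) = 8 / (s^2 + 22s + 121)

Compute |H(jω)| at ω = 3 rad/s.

|H(j3)| ≈ 0.06154

Substitute s = j3: numerator = 8, denominator = 112 + j66.
|H(j3)| = |8| / |112 + j66| = 8 / 130 ≈ 0.06154.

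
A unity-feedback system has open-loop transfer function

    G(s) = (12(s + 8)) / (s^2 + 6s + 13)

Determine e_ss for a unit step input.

G(s) has no poles at the origin.
This is a Type 0 system. Kp = lim_{s→0} G(s) = 96/13.
e_ss = 1/(1 + Kp) = 1/(1 + 96/13) = 13/109 ≈ 0.1193.

e_ss = 0.1193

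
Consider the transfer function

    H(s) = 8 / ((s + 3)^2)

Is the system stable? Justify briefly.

stable

The poles can be read from the denominator factors: s = -3, -3.
Since all poles lie strictly in the left half-plane, the system is stable.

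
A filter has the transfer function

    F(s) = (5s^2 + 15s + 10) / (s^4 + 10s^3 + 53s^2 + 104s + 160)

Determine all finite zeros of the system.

Set the numerator to zero: 5s^2 + 15s + 10 = 0, i.e. 5·(s^2 + 3s + 2) = 0.
Factoring: (s + 1)(s + 2) = 0.

s = -1, -2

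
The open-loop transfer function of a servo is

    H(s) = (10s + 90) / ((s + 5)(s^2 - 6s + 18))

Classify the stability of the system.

unstable

The poles can be read from the denominator factors: s = -5, 3 ± 3j.
Since the pole(s) at s = 3 ± 3j lie in the right half-plane, the system is unstable.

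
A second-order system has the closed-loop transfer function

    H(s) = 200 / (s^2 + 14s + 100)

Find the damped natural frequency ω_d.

ω_d ≈ 7.141 rad/s

Comparing s^2 + 14s + 100 to s^2 + 2ζωₙs + ωₙ²: ωₙ = 10 rad/s and ζ = 14/(2·10) = 0.7.
ζωₙ = 14/2 = 7, so ω_d = ωₙ√(1−ζ²) = √(ωₙ² − (ζωₙ)²) = √(100 − 7²) = √51 ≈ 7.141 rad/s.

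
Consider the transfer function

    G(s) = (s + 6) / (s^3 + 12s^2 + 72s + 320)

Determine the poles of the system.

The poles are the roots of the denominator s^3 + 12s^2 + 72s + 320 = 0.
Trying s = -8: the polynomial evaluates to 0, so (s + 8) is a factor.
Dividing out leaves s^2 + 4s + 40 = 0.
The quadratic formula then gives s = -2 ± 6j.

s = -2 + 6j, -2 - 6j, -8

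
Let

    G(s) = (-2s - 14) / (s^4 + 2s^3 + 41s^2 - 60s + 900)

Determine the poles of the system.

s = 2 ± 4j, -3 ± 6j

The poles are the roots of the denominator s^4 + 2s^3 + 41s^2 - 60s + 900 = 0.
No real roots exist; factor into two real quadratics: (s^2 - 4s + 20)(s^2 + 6s + 45) = 0.
Each quadratic gives a conjugate pair via the quadratic formula.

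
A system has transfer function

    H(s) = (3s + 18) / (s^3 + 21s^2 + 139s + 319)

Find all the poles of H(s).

The poles are the roots of the denominator s^3 + 21s^2 + 139s + 319 = 0.
Trying s = -11: the polynomial evaluates to 0, so (s + 11) is a factor.
Dividing out leaves s^2 + 10s + 29 = 0.
The quadratic formula then gives s = -5 ± 2j.

s = -5 + 2j, -5 - 2j, -11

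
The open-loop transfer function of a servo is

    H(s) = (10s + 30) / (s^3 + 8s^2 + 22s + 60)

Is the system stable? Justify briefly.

stable

The denominator s^3 + 8s^2 + 22s + 60 factors as (s^2 + 2s + 10)(s + 6), giving poles at s = -1 ± 3j, -6.
Since all poles lie strictly in the left half-plane, the system is stable.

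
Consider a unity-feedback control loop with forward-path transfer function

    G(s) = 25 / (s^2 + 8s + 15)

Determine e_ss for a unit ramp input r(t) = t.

G(s) has no poles at the origin.
This is a Type 0 system; Kv = lim_{s→0} s·G(s) = 0, so the steady-state error for a ramp input is infinite.

e_ss = ∞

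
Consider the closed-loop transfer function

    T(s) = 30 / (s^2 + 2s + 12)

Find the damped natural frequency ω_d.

ω_d ≈ 3.317 rad/s

Comparing s^2 + 2s + 12 to s^2 + 2ζωₙs + ωₙ²: ωₙ = √12 ≈ 3.464 rad/s and ζ = 2/(2·√12) ≈ 0.2887.
ζωₙ = 2/2 = 1, so ω_d = ωₙ√(1−ζ²) = √(ωₙ² − (ζωₙ)²) = √(12 − 1²) = √11 ≈ 3.317 rad/s.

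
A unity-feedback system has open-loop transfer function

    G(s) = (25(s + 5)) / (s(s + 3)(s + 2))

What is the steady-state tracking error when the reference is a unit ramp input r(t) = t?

G(s) has one pole at the origin.
This is a Type 1 system. Kv = lim_{s→0} s·G(s) = 125/6.
e_ss = 1/Kv = 1/(125/6) = 6/125 ≈ 0.04800.

e_ss = 0.04800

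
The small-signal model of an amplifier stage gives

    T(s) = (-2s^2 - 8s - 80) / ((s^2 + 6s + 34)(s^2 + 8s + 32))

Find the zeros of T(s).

s = -2 ± 6j

Set the numerator to zero: -2s^2 - 8s - 80 = 0, i.e. -2·(s^2 + 4s + 40) = 0.
Factoring: (s^2 + 4s + 40) = 0.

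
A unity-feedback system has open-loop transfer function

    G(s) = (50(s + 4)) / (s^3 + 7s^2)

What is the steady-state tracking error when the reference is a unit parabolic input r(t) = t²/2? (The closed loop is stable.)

G(s) has 2 poles at the origin.
This is a Type 2 system. Ka = lim_{s→0} s^2·G(s) = 200/7.
e_ss = 1/Ka = 1/(200/7) = 7/200 ≈ 0.03500.

e_ss = 0.03500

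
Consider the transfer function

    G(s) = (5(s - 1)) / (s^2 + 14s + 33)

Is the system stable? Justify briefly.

The denominator s^2 + 14s + 33 factors as (s + 3)(s + 11), giving poles at s = -3, -11.
Since all poles lie strictly in the left half-plane, the system is stable.

stable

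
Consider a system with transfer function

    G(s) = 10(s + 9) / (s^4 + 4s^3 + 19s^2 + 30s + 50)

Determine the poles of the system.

s = -1 ± 2j, -1 ± 3j

The poles are the roots of the denominator s^4 + 4s^3 + 19s^2 + 30s + 50 = 0.
No real roots exist; factor into two real quadratics: (s^2 + 2s + 5)(s^2 + 2s + 10) = 0.
Each quadratic gives a conjugate pair via the quadratic formula.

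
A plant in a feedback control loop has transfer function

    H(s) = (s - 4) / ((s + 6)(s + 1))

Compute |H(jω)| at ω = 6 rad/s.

|H(j6)| ≈ 0.1397

Substitute s = j6: numerator = -4 + j6, denominator = -30 + j42.
|H(j6)| = |-4 + j6| / |-30 + j42| = 7.2111 / 51.614 ≈ 0.1397.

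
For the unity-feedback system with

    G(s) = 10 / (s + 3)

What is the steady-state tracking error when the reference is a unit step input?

G(s) has no poles at the origin.
This is a Type 0 system. Kp = lim_{s→0} G(s) = 10/3.
e_ss = 1/(1 + Kp) = 1/(1 + 10/3) = 3/13 ≈ 0.2308.

e_ss = 0.2308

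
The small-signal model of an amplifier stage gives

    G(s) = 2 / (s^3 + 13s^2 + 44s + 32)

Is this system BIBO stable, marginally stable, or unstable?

stable

The denominator s^3 + 13s^2 + 44s + 32 factors as (s + 4)(s + 8)(s + 1), giving poles at s = -4, -8, -1.
Since all poles lie strictly in the left half-plane, the system is stable.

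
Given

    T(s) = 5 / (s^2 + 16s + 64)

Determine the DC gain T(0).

T(0) = 5/64 ≈ 0.07812

Set s = 0: T(0) = (5) / (64) = 5/64.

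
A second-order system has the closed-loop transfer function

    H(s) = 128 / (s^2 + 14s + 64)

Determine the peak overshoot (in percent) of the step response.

%OS ≈ 0.342%

Comparing s^2 + 14s + 64 to s^2 + 2ζωₙs + ωₙ²: ωₙ = 8 rad/s and ζ = 14/(2·8) = 0.875.
%OS = 100·exp(−πζ/√(1−ζ²)) = 100·exp(−π·0.875/√(1−0.875²)) ≈ 0.342%.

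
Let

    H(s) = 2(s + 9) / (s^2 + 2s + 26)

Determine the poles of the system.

The poles are the roots of the denominator s^2 + 2s + 26 = 0.
Using the quadratic formula: s = (-2 ± √(-100))/2 = -1 ± 5j.

s = -1 + 5j, -1 - 5j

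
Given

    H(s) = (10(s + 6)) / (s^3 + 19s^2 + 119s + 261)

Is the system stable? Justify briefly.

The denominator s^3 + 19s^2 + 119s + 261 factors as (s^2 + 10s + 29)(s + 9), giving poles at s = -5 + 2j, -5 - 2j, -9.
Since all poles lie strictly in the left half-plane, the system is stable.

stable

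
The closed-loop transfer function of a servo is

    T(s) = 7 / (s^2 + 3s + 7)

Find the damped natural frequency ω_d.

ω_d ≈ 2.179 rad/s

Comparing s^2 + 3s + 7 to s^2 + 2ζωₙs + ωₙ²: ωₙ = √7 ≈ 2.646 rad/s and ζ = 3/(2·√7) ≈ 0.5669.
ζωₙ = 3/2 = 1.5, so ω_d = ωₙ√(1−ζ²) = √(ωₙ² − (ζωₙ)²) = √(7 − 1.5²) = √4.75 ≈ 2.179 rad/s.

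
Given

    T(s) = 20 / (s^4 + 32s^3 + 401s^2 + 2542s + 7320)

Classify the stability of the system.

The denominator s^4 + 32s^3 + 401s^2 + 2542s + 7320 factors as (s + 10)(s^2 + 10s + 61)(s + 12), giving poles at s = -10, -5 + 6j, -5 - 6j, -12.
Since all poles lie strictly in the left half-plane, the system is stable.

stable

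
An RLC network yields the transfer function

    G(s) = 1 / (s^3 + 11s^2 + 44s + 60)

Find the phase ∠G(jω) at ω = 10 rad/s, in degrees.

∠G(j10) ≈ 151.7°

At s = j10: numerator = 1, denominator = -1040 - j560.
∠G = ∠num − ∠den = 0° − (-151.70°) = 151.7°.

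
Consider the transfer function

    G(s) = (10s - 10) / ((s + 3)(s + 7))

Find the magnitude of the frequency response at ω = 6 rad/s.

|G(j6)| ≈ 0.9835

Substitute s = j6: numerator = -10 + j60, denominator = -15 + j60.
|G(j6)| = |-10 + j60| / |-15 + j60| = 60.828 / 61.847 ≈ 0.9835.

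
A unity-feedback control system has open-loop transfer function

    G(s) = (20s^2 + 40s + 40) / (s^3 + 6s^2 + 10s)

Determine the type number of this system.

Type 1

Factor s from the denominator: s^3 + 6s^2 + 10s = s·(s^2 + 6s + 10).
There is 1 pole at the origin, so the system is Type 1.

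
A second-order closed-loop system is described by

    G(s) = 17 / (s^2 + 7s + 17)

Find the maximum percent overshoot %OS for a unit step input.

Comparing s^2 + 7s + 17 to s^2 + 2ζωₙs + ωₙ²: ωₙ = √17 ≈ 4.123 rad/s and ζ = 7/(2·√17) ≈ 0.8489.
%OS = 100·exp(−πζ/√(1−ζ²)) = 100·exp(−π·0.8489/√(1−0.8489²)) ≈ 0.644%.

%OS ≈ 0.644%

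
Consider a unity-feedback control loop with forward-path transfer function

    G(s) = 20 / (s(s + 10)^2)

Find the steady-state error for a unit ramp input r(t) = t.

e_ss = 5

G(s) has one pole at the origin.
This is a Type 1 system. Kv = lim_{s→0} s·G(s) = 20/100 = 1/5.
e_ss = 1/Kv = 1/(1/5) = 5.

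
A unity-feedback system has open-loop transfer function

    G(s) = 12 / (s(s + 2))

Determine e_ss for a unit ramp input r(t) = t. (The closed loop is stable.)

G(s) has one pole at the origin.
This is a Type 1 system. Kv = lim_{s→0} s·G(s) = 12/2 = 6.
e_ss = 1/Kv = 1/(6) = 1/6 ≈ 0.1667.

e_ss = 0.1667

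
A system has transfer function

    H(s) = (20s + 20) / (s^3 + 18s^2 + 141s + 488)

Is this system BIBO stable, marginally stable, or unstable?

The denominator s^3 + 18s^2 + 141s + 488 factors as (s + 8)(s^2 + 10s + 61), giving poles at s = -8, -5 + 6j, -5 - 6j.
Since all poles lie strictly in the left half-plane, the system is stable.

stable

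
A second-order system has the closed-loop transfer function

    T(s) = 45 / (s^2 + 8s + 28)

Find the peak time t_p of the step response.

Comparing s^2 + 8s + 28 to s^2 + 2ζωₙs + ωₙ²: ωₙ = √28 ≈ 5.292 rad/s and ζ = 8/(2·√28) ≈ 0.7559.
ζωₙ = 8/2 = 4, so ω_d = ωₙ√(1−ζ²) = √(ωₙ² − (ζωₙ)²) = √(28 − 4²) = √12 ≈ 3.464 rad/s.
t_p = π/ω_d = π/3.464 ≈ 0.9069 s.

t_p ≈ 0.9069 s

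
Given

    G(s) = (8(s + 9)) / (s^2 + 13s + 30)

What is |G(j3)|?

|G(j3)| ≈ 1.713

Substitute s = j3: numerator = 72 + j24, denominator = 21 + j39.
|G(j3)| = |72 + j24| / |21 + j39| = 75.895 / 44.294 ≈ 1.713.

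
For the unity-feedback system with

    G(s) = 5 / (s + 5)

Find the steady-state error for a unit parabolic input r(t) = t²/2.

e_ss = ∞

G(s) has no poles at the origin.
This is a Type 0 system; Ka = lim_{s→0} s^2·G(s) = 0, so the steady-state error for a parabola input is infinite.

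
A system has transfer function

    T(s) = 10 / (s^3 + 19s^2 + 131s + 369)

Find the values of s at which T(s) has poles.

s = -5 + 4j, -5 - 4j, -9

The poles are the roots of the denominator s^3 + 19s^2 + 131s + 369 = 0.
Trying s = -9: the polynomial evaluates to 0, so (s + 9) is a factor.
Dividing out leaves s^2 + 10s + 41 = 0.
The quadratic formula then gives s = -5 ± 4j.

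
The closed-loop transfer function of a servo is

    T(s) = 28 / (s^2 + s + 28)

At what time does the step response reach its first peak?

Comparing s^2 + s + 28 to s^2 + 2ζωₙs + ωₙ²: ωₙ = √28 ≈ 5.292 rad/s and ζ = 1/(2·√28) ≈ 0.09449.
ζωₙ = 1/2 = 0.5, so ω_d = ωₙ√(1−ζ²) = √(ωₙ² − (ζωₙ)²) = √(28 − 0.5²) = √27.75 ≈ 5.268 rad/s.
t_p = π/ω_d = π/5.268 ≈ 0.5964 s.

t_p ≈ 0.5964 s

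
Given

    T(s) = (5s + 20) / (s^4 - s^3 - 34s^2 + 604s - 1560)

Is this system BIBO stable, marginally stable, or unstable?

The denominator s^4 - s^3 - 34s^2 + 604s - 1560 factors as (s - 3)(s + 10)(s^2 - 8s + 52), giving poles at s = 3, -10, 4 + 6j, 4 - 6j.
Since the pole(s) at s = 3, 4 ± 6j lie in the right half-plane, the system is unstable.

unstable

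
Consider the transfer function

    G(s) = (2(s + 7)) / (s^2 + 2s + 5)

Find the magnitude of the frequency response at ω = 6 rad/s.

Substitute s = j6: numerator = 14 + j12, denominator = -31 + j12.
|G(j6)| = |14 + j12| / |-31 + j12| = 18.439 / 33.242 ≈ 0.5547.

|G(j6)| ≈ 0.5547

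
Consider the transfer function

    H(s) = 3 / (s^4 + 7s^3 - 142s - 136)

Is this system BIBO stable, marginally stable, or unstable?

unstable

The denominator s^4 + 7s^3 - 142s - 136 factors as (s + 1)(s^2 + 10s + 34)(s - 4), giving poles at s = -1, -5 + 3j, -5 - 3j, 4.
Since the pole(s) at s = 4 lie in the right half-plane, the system is unstable.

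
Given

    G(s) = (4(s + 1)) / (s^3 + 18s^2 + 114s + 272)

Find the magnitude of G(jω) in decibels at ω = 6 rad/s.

|G(j6)|_dB ≈ -27.8 dB

Substitute s = j6: numerator = 4 + j24, denominator = -376 + j468.
|G(j6)| = |4 + j24| / |-376 + j468| = 24.331 / 600.33 ≈ 0.04053.
In decibels: 20·log₁₀(0.04053) ≈ -27.8 dB.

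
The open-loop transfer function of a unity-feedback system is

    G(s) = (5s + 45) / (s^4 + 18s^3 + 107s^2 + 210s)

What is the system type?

Factor s from the denominator: s^4 + 18s^3 + 107s^2 + 210s = s·(s^3 + 18s^2 + 107s + 210).
There is 1 pole at the origin, so the system is Type 1.

Type 1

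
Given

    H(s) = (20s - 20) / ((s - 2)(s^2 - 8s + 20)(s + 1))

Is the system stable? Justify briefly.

The poles can be read from the denominator factors: s = 2, 4 ± 2j, -1.
Since the pole(s) at s = 2, 4 + 2j, 4 - 2j lie in the right half-plane, the system is unstable.

unstable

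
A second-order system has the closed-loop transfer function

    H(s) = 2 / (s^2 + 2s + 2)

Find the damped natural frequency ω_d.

Comparing s^2 + 2s + 2 to s^2 + 2ζωₙs + ωₙ²: ωₙ = √2 ≈ 1.414 rad/s and ζ = 2/(2·√2) ≈ 0.7071.
ζωₙ = 2/2 = 1, so ω_d = ωₙ√(1−ζ²) = √(ωₙ² − (ζωₙ)²) = √(2 − 1²) = √1 = 1 rad/s.

ω_d = 1 rad/s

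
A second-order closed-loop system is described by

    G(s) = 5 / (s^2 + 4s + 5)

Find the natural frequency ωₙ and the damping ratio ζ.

ωₙ ≈ 2.236 rad/s, ζ ≈ 0.8944

Compare the denominator to the standard form s^2 + 2ζωₙs + ωₙ².
ωₙ² = 5, so ωₙ = √5 ≈ 2.236 rad/s.
2ζωₙ = 4, so ζ = 4/(2·√5) ≈ 0.8944.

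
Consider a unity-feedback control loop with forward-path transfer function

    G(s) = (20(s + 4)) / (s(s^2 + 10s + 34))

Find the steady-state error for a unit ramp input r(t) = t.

e_ss = 0.4250

G(s) has one pole at the origin.
This is a Type 1 system. Kv = lim_{s→0} s·G(s) = 80/34 = 40/17.
e_ss = 1/Kv = 1/(40/17) = 17/40 ≈ 0.4250.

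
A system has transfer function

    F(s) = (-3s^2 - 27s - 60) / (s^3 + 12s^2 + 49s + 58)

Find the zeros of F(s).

Set the numerator to zero: -3s^2 - 27s - 60 = 0, i.e. -3·(s^2 + 9s + 20) = 0.
Factoring: (s + 4)(s + 5) = 0.

s = -4, -5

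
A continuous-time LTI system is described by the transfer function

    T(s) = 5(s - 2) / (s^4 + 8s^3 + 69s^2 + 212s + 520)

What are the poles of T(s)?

s = -2 + 3j, -2 - 3j, -2 + 6j, -2 - 6j

The poles are the roots of the denominator s^4 + 8s^3 + 69s^2 + 212s + 520 = 0.
No real roots exist; factor into two real quadratics: (s^2 + 4s + 13)(s^2 + 4s + 40) = 0.
Each quadratic gives a conjugate pair via the quadratic formula.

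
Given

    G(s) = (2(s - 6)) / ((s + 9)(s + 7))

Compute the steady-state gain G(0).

At s = 0 each factor (s + a) contributes a and each (s^2 + bs + c) contributes c.
G(0) = 2·(-6) / ((9) · (7)) = -12/63 = -4/21.

G(0) = -4/21 ≈ -0.1905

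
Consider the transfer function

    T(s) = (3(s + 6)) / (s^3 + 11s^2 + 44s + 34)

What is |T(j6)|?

Substitute s = j6: numerator = 18 + j18, denominator = -362 + j48.
|T(j6)| = |18 + j18| / |-362 + j48| = 25.456 / 365.17 ≈ 0.06971.

|T(j6)| ≈ 0.06971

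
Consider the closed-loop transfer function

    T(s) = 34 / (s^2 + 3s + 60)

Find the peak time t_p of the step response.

Comparing s^2 + 3s + 60 to s^2 + 2ζωₙs + ωₙ²: ωₙ = √60 ≈ 7.746 rad/s and ζ = 3/(2·√60) ≈ 0.1936.
ζωₙ = 3/2 = 1.5, so ω_d = ωₙ√(1−ζ²) = √(ωₙ² − (ζωₙ)²) = √(60 − 1.5²) = √57.75 ≈ 7.599 rad/s.
t_p = π/ω_d = π/7.599 ≈ 0.4134 s.

t_p ≈ 0.4134 s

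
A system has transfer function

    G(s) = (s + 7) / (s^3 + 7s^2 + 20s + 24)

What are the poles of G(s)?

s = -2 + 2j, -2 - 2j, -3

The poles are the roots of the denominator s^3 + 7s^2 + 20s + 24 = 0.
Trying s = -3: the polynomial evaluates to 0, so (s + 3) is a factor.
Dividing out leaves s^2 + 4s + 8 = 0.
The quadratic formula then gives s = -2 ± 2j.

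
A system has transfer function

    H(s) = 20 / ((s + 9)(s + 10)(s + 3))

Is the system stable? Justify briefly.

stable

The poles can be read from the denominator factors: s = -9, -10, -3.
Since all poles lie strictly in the left half-plane, the system is stable.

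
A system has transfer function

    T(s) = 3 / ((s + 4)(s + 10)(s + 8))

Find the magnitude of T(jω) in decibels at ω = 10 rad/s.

|T(j10)|_dB ≈ -56.3 dB

Substitute s = j10: numerator = 3, denominator = -1880 + j520.
|T(j10)| = |3| / |-1880 + j520| = 3 / 1950.6 ≈ 0.001538.
In decibels: 20·log₁₀(0.001538) ≈ -56.3 dB.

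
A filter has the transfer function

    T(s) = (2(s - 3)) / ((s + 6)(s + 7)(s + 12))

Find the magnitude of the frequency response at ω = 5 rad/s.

|T(j5)| ≈ 0.01335

Substitute s = j5: numerator = -6 + j10, denominator = -121 + j865.
|T(j5)| = |-6 + j10| / |-121 + j865| = 11.662 / 873.42 ≈ 0.01335.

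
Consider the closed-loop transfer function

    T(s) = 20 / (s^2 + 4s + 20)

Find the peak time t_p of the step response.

t_p ≈ 0.7854 s

Comparing s^2 + 4s + 20 to s^2 + 2ζωₙs + ωₙ²: ωₙ = √20 ≈ 4.472 rad/s and ζ = 4/(2·√20) ≈ 0.4472.
ζωₙ = 4/2 = 2, so ω_d = ωₙ√(1−ζ²) = √(ωₙ² − (ζωₙ)²) = √(20 − 2²) = √16 = 4 rad/s.
t_p = π/ω_d = π/4 ≈ 0.7854 s.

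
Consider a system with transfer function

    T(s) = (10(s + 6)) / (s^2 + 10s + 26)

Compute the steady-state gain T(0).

Set s = 0: T(0) = (60) / (26) = 30/13.

T(0) = 30/13 ≈ 2.308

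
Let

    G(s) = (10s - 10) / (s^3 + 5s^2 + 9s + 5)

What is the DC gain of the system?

Set s = 0: G(0) = (-10) / (5) = -2.

G(0) = -2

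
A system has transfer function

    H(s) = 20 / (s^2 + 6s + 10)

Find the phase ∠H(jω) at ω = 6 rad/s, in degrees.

At s = j6: numerator = 20, denominator = -26 + j36.
∠H = ∠num − ∠den = 0° − (125.84°) = -125.8°.

∠H(j6) ≈ -125.8°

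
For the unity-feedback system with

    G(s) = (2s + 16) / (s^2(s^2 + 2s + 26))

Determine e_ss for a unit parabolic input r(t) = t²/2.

e_ss = 1.625

G(s) has 2 poles at the origin.
This is a Type 2 system. Ka = lim_{s→0} s^2·G(s) = 16/26 = 8/13.
e_ss = 1/Ka = 1/(8/13) = 13/8 ≈ 1.625.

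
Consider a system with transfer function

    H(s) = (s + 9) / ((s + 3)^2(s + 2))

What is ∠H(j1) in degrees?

At s = j1: numerator = 9 + j1, denominator = 10 + j20.
∠H = ∠num − ∠den = 6.3402° − (63.435°) = -57.09°.

∠H(j1) ≈ -57.09°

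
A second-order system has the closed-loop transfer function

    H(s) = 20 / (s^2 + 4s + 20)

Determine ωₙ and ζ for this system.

Compare the denominator to the standard form s^2 + 2ζωₙs + ωₙ².
ωₙ² = 20, so ωₙ = √20 ≈ 4.472 rad/s.
2ζωₙ = 4, so ζ = 4/(2·√20) ≈ 0.4472.

ωₙ ≈ 4.472 rad/s, ζ ≈ 0.4472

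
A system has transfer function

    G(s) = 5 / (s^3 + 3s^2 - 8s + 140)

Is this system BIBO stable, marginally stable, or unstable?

unstable

The denominator s^3 + 3s^2 - 8s + 140 factors as (s + 7)(s^2 - 4s + 20), giving poles at s = -7, 2 ± 4j.
Since the pole(s) at s = 2 + 4j, 2 - 4j lie in the right half-plane, the system is unstable.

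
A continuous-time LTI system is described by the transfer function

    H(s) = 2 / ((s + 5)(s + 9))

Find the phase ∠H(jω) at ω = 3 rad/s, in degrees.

∠H(j3) ≈ -49.40°

At s = j3: numerator = 2, denominator = 36 + j42.
∠H = ∠num − ∠den = 0° − (49.399°) = -49.40°.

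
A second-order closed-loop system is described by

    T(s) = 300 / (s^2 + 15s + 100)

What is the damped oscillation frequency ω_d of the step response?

ω_d ≈ 6.614 rad/s

Comparing s^2 + 15s + 100 to s^2 + 2ζωₙs + ωₙ²: ωₙ = 10 rad/s and ζ = 15/(2·10) = 0.75.
ζωₙ = 15/2 = 7.5, so ω_d = ωₙ√(1−ζ²) = √(ωₙ² − (ζωₙ)²) = √(100 − 7.5²) = √43.75 ≈ 6.614 rad/s.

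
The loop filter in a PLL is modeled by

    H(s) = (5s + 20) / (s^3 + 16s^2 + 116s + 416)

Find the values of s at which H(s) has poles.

s = -4 + 6j, -4 - 6j, -8

The poles are the roots of the denominator s^3 + 16s^2 + 116s + 416 = 0.
Trying s = -8: the polynomial evaluates to 0, so (s + 8) is a factor.
Dividing out leaves s^2 + 8s + 52 = 0.
The quadratic formula then gives s = -4 ± 6j.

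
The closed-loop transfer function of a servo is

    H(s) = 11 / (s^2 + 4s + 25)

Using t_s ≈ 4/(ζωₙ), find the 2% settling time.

Comparing s^2 + 4s + 25 to s^2 + 2ζωₙs + ωₙ²: ωₙ = 5 rad/s and ζ = 4/(2·5) = 0.4.
ζωₙ = 4/2 = 2, so t_s ≈ 4/(ζωₙ) = 4/2 = 2 s.

t_s ≈ 2 s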